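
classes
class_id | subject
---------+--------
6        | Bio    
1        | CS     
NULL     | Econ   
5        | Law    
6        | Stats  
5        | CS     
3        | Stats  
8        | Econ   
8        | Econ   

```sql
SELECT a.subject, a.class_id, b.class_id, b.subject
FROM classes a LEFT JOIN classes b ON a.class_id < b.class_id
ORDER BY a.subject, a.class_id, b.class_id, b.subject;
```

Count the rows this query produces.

28

LEFT JOIN keeps every row from `classes a`; unmatched rows get NULL for `classes b`'s columns.
Matching on a.class_id < b.class_id. A NULL in a compared column never satisfies the condition.
Matched pairs: 25; unmatched a rows kept: 3.
Total: 25 matched + 3 padded = 28 rows.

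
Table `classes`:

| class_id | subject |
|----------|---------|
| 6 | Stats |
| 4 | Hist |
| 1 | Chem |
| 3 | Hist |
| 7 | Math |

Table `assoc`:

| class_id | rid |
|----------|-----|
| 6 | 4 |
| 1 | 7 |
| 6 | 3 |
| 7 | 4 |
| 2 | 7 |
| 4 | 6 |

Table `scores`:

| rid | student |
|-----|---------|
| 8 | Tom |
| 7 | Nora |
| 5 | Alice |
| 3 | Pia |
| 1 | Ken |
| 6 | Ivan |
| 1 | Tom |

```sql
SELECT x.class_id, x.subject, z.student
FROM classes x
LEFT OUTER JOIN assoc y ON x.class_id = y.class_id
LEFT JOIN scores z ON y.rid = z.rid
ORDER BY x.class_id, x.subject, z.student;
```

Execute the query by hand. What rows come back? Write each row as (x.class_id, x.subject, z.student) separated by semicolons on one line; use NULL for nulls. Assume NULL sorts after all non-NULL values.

(1, Chem, Nora); (3, Hist, NULL); (4, Hist, Ivan); (6, Stats, Pia); (6, Stats, NULL); (7, Math, NULL)

Joins associate left-to-right: classes LEFT JOIN assoc on class_id gives 6 intermediate row(s).
Then LEFT JOIN `scores z` on rid: each of those 6 rows is kept; rows whose y.rid has no match in z get NULL for z's columns.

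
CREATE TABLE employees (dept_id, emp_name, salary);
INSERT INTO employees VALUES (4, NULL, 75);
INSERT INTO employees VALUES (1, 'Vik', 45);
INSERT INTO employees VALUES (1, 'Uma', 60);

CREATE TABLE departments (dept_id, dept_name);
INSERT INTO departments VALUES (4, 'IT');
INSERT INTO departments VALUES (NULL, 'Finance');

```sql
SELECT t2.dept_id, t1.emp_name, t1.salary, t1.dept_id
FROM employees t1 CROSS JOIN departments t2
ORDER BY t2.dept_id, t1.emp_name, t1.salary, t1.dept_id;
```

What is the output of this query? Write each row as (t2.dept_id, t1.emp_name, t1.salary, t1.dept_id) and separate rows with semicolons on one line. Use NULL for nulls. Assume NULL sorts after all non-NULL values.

(4, Uma, 60, 1); (4, Vik, 45, 1); (4, NULL, 75, 4); (NULL, Uma, 60, 1); (NULL, Vik, 45, 1); (NULL, NULL, 75, 4)

CROSS JOIN pairs every row of `employees` with every row of `departments`: 3 × 2 = 6 rows.
After projecting and ordering:
t2.dept_id | t1.emp_name | t1.salary | t1.dept_id
4 | Uma | 60 | 1
4 | Vik | 45 | 1
4 | NULL | 75 | 4
NULL | Uma | 60 | 1
NULL | Vik | 45 | 1
NULL | NULL | 75 | 4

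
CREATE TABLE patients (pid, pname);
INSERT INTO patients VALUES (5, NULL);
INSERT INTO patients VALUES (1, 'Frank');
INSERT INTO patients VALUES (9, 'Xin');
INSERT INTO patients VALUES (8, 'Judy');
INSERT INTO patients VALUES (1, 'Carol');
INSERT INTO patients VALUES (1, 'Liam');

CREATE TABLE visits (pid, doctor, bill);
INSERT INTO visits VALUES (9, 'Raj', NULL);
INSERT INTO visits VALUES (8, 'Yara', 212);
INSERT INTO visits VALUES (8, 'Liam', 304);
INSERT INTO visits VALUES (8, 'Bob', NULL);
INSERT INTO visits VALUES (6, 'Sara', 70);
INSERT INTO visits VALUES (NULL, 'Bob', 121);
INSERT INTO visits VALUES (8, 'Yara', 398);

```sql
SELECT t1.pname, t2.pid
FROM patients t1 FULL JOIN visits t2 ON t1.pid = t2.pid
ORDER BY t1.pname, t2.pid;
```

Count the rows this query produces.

FULL OUTER JOIN keeps every row from both sides; unmatched rows get NULL for the other side's columns.
Matching on t1.pid = t2.pid. A NULL in a compared column never satisfies the condition.
- t1 (pid=5) has no partner → padded with NULL.
- t1 (pid=1) has no partner → padded with NULL.
- t1 (pid=9) pairs with 1 row(s) of t2.
- t1 (pid=8) pairs with 4 row(s) of t2.
- t1 (pid=1) has no partner → padded with NULL.
- t1 (pid=1) has no partner → padded with NULL.
- 2 row(s) from t2 found no t1 partner → padded with NULL.
Total: 5 matched + 6 padded = 11 rows.

11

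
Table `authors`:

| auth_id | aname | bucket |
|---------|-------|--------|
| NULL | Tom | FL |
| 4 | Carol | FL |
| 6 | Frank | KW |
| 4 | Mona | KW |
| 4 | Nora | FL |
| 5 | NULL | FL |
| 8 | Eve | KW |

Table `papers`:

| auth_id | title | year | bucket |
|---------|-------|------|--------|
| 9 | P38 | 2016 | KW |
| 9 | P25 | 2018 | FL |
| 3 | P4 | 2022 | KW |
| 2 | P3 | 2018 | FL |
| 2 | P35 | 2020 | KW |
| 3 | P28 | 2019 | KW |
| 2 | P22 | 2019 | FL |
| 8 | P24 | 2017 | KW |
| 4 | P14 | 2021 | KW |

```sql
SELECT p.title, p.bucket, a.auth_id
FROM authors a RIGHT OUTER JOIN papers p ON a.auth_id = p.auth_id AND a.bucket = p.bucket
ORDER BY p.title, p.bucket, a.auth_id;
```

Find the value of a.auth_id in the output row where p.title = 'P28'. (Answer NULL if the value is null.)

NULL

RIGHT JOIN keeps every row from `papers`; unmatched rows get NULL for `authors`'s columns.
Matching on a.auth_id = p.auth_id AND a.bucket = p.bucket. A NULL in a compared column never satisfies the condition.
- a[0] auth_id=NULL, bucket=FL → no match.
- a[1] auth_id=4, bucket=FL → no match.
- a[2] auth_id=6, bucket=KW → no match.
- a[3] auth_id=4, bucket=KW → 1 match(es) in p → 1 row(s).
- a[4] auth_id=4, bucket=FL → no match.
- a[5] auth_id=5, bucket=FL → no match.
- a[6] auth_id=8, bucket=KW → 1 match(es) in p → 1 row(s).
- plus 7 unmatched p row(s), each kept with NULL a columns.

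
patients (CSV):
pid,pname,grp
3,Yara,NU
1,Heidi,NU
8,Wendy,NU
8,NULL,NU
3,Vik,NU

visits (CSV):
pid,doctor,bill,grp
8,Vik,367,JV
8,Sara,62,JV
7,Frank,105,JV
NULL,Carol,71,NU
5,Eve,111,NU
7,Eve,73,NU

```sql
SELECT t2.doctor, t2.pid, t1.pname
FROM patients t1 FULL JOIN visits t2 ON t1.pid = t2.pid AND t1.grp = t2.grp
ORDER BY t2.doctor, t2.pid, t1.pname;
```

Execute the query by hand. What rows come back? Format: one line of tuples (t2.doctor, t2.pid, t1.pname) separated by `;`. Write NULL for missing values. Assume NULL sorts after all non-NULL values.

(Carol, NULL, NULL); (Eve, 5, NULL); (Eve, 7, NULL); (Frank, 7, NULL); (Sara, 8, NULL); (Vik, 8, NULL); (NULL, NULL, Heidi); (NULL, NULL, Vik); (NULL, NULL, Wendy); (NULL, NULL, Yara); (NULL, NULL, NULL)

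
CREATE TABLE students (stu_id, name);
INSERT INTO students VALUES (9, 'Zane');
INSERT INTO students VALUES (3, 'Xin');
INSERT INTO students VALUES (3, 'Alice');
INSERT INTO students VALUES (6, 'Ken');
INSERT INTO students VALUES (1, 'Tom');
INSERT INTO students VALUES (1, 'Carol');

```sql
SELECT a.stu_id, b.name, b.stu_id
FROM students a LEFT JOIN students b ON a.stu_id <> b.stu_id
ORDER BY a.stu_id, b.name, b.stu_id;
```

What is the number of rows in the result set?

LEFT JOIN keeps every row from `students a`; unmatched rows get NULL for `students b`'s columns.
Matching on a.stu_id <> b.stu_id.
- a row (stu_id=9): matches 5 b row(s) → 5 output row(s).
- a row (stu_id=3): matches 4 b row(s) → 4 output row(s).
- a row (stu_id=3): matches 4 b row(s) → 4 output row(s).
- a row (stu_id=6): matches 5 b row(s) → 5 output row(s).
- a row (stu_id=1): matches 4 b row(s) → 4 output row(s).
- a row (stu_id=1): matches 4 b row(s) → 4 output row(s).
Total: 26 rows.

26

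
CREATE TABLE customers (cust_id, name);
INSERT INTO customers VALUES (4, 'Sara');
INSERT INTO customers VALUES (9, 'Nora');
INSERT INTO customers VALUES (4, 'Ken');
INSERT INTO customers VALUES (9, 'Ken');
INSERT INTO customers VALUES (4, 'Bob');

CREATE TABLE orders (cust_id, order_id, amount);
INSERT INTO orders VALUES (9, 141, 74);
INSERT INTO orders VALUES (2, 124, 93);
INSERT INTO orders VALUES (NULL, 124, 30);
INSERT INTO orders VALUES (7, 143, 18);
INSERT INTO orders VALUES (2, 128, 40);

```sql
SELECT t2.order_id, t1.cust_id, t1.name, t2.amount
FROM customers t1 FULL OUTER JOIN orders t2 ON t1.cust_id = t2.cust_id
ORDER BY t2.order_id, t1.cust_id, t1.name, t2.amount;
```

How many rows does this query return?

9

FULL OUTER JOIN keeps every row from both sides; unmatched rows get NULL for the other side's columns.
Matching on t1.cust_id = t2.cust_id. A NULL in a compared column never satisfies the condition.
- t1 row (cust_id=4): no match → kept, t2 columns NULL.
- t1 row (cust_id=9): matches 1 t2 row(s) → 1 output row(s).
- t1 row (cust_id=4): no match → kept, t2 columns NULL.
- t1 row (cust_id=9): matches 1 t2 row(s) → 1 output row(s).
- t1 row (cust_id=4): no match → kept, t2 columns NULL.
- 4 row(s) from t2 found no t1 partner → padded with NULL.
Total: 2 matched + 7 padded = 9 rows.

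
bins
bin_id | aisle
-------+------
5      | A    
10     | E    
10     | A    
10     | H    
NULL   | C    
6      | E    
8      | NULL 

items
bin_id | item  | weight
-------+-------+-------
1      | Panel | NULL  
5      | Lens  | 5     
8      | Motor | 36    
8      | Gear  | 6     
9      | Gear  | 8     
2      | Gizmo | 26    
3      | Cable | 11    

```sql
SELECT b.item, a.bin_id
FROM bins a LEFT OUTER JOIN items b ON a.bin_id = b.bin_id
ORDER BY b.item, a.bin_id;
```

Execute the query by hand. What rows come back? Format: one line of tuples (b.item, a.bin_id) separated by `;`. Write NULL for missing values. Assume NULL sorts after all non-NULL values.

LEFT JOIN keeps every row from `bins`; unmatched rows get NULL for `items`'s columns.
Matching on a.bin_id = b.bin_id. A NULL in a compared column never satisfies the condition.
Matched pairs: 3; unmatched a rows kept: 5.

(Gear, 8); (Lens, 5); (Motor, 8); (NULL, 6); (NULL, 10); (NULL, 10); (NULL, 10); (NULL, NULL)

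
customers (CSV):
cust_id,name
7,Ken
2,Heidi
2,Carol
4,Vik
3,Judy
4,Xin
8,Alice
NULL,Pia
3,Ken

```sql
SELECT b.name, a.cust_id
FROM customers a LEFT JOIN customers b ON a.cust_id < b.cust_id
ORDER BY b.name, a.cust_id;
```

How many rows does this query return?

27

LEFT JOIN keeps every row from `customers a`; unmatched rows get NULL for `customers b`'s columns.
Matching on a.cust_id < b.cust_id. A NULL in a compared column never satisfies the condition.
- cust_id=7: 1 matching b row(s), so 1 row(s) emitted.
- cust_id=2: 6 matching b row(s), so 6 row(s) emitted.
- cust_id=2: 6 matching b row(s), so 6 row(s) emitted.
- cust_id=4: 2 matching b row(s), so 2 row(s) emitted.
- cust_id=3: 4 matching b row(s), so 4 row(s) emitted.
- cust_id=4: 2 matching b row(s), so 2 row(s) emitted.
- cust_id=8: no b row matches, row kept with b columns NULL.
- cust_id=NULL: no b row matches, row kept with b columns NULL.
- cust_id=3: 4 matching b row(s), so 4 row(s) emitted.
Total: 25 matched + 2 padded = 27 rows.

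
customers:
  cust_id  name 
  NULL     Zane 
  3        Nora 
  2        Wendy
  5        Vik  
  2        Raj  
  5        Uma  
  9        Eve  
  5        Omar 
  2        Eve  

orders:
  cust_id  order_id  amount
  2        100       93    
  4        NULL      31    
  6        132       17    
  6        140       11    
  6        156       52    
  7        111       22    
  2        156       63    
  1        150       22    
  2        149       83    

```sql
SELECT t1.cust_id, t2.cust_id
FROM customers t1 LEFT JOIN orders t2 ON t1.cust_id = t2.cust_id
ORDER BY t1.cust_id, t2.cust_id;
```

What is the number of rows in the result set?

15

LEFT JOIN keeps every row from `customers`; unmatched rows get NULL for `orders`'s columns.
Matching on t1.cust_id = t2.cust_id. A NULL in a compared column never satisfies the condition.
- cust_id=NULL: no t2 row matches, row kept with t2 columns NULL.
- cust_id=3: no t2 row matches, row kept with t2 columns NULL.
- cust_id=2: 3 matching t2 row(s), so 3 row(s) emitted.
- cust_id=5: no t2 row matches, row kept with t2 columns NULL.
- cust_id=2: 3 matching t2 row(s), so 3 row(s) emitted.
- cust_id=5: no t2 row matches, row kept with t2 columns NULL.
- cust_id=9: no t2 row matches, row kept with t2 columns NULL.
- cust_id=5: no t2 row matches, row kept with t2 columns NULL.
- cust_id=2: 3 matching t2 row(s), so 3 row(s) emitted.
Total: 9 matched + 6 padded = 15 rows.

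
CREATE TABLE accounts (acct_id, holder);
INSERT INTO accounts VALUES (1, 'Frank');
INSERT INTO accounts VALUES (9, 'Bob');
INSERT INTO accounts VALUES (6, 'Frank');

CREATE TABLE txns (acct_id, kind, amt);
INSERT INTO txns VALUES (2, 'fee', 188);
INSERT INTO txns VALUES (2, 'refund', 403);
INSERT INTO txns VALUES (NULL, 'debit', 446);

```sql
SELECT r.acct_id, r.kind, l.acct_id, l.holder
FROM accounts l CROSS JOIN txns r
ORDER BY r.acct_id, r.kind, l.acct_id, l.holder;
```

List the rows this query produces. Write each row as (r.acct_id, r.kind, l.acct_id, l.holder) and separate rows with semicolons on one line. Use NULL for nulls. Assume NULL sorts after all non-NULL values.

CROSS JOIN pairs every row of `accounts` with every row of `txns`: 3 × 3 = 9 rows.
After projecting and ordering:
r.acct_id | r.kind | l.acct_id | l.holder
2 | fee | 1 | Frank
2 | fee | 6 | Frank
2 | fee | 9 | Bob
2 | refund | 1 | Frank
2 | refund | 6 | Frank
2 | refund | 9 | Bob
NULL | debit | 1 | Frank
NULL | debit | 6 | Frank
NULL | debit | 9 | Bob

(2, fee, 1, Frank); (2, fee, 6, Frank); (2, fee, 9, Bob); (2, refund, 1, Frank); (2, refund, 6, Frank); (2, refund, 9, Bob); (NULL, debit, 1, Frank); (NULL, debit, 6, Frank); (NULL, debit, 9, Bob)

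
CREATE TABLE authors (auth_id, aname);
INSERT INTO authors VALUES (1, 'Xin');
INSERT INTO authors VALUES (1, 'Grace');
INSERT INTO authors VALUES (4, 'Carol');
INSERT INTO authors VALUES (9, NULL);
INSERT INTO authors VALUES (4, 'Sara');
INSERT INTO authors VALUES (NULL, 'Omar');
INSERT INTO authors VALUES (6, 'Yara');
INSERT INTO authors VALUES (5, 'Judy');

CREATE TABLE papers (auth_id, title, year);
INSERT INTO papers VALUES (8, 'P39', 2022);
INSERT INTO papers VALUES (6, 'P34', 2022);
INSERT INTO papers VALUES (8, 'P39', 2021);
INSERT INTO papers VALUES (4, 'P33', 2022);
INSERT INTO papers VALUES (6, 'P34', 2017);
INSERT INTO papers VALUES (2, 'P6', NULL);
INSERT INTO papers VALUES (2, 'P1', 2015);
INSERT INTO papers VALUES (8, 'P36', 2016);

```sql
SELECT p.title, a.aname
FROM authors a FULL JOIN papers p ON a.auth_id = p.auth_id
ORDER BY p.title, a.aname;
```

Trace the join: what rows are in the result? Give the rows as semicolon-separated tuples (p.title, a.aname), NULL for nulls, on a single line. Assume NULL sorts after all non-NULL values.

(P1, NULL); (P33, Carol); (P33, Sara); (P34, Yara); (P34, Yara); (P36, NULL); (P39, NULL); (P39, NULL); (P6, NULL); (NULL, Grace); (NULL, Judy); (NULL, Omar); (NULL, Xin); (NULL, NULL)

FULL OUTER JOIN keeps every row from both sides; unmatched rows get NULL for the other side's columns.
Matching on a.auth_id = p.auth_id. A NULL in a compared column never satisfies the condition.
Matched pairs: 4; unmatched a rows kept: 5; unmatched p rows kept: 5.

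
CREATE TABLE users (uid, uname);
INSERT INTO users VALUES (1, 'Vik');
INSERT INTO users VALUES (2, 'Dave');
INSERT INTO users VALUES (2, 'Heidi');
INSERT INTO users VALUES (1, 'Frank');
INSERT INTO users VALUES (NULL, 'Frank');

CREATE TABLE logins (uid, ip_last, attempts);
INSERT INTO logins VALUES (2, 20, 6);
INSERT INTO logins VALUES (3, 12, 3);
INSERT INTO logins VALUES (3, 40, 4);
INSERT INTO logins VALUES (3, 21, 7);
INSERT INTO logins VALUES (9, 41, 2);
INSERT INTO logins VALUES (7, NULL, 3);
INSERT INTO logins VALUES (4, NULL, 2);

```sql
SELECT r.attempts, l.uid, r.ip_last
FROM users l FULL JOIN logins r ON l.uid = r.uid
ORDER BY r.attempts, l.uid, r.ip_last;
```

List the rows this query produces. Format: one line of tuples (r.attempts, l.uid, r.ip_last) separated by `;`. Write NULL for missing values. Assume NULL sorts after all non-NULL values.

FULL OUTER JOIN keeps every row from both sides; unmatched rows get NULL for the other side's columns.
Matching on l.uid = r.uid. A NULL in a compared column never satisfies the condition.
- l[0] uid=1 → no match; kept with NULLs on the r side.
- l[1] uid=2 → 1 match(es) in r → 1 row(s).
- l[2] uid=2 → 1 match(es) in r → 1 row(s).
- l[3] uid=1 → no match; kept with NULLs on the r side.
- l[4] uid=NULL → no match; kept with NULLs on the r side.
- 6 row(s) from r found no l partner → padded with NULL.

(2, NULL, 41); (2, NULL, NULL); (3, NULL, 12); (3, NULL, NULL); (4, NULL, 40); (6, 2, 20); (6, 2, 20); (7, NULL, 21); (NULL, 1, NULL); (NULL, 1, NULL); (NULL, NULL, NULL)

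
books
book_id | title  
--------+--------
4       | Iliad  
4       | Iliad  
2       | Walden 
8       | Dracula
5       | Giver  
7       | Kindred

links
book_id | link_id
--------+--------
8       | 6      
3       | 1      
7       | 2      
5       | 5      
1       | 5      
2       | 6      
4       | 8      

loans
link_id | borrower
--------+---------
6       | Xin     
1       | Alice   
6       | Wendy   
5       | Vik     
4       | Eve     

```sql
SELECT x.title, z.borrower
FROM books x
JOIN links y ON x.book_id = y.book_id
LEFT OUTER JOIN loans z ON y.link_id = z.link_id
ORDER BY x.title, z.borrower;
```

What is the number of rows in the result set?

8

Evaluate left to right. First `books x INNER JOIN links y` on book_id: 6 row(s).
Then LEFT JOIN `loans z` on link_id: each of those 6 rows is kept; rows whose y.link_id has no match in z get NULL for z's columns.
Result: 8 row(s).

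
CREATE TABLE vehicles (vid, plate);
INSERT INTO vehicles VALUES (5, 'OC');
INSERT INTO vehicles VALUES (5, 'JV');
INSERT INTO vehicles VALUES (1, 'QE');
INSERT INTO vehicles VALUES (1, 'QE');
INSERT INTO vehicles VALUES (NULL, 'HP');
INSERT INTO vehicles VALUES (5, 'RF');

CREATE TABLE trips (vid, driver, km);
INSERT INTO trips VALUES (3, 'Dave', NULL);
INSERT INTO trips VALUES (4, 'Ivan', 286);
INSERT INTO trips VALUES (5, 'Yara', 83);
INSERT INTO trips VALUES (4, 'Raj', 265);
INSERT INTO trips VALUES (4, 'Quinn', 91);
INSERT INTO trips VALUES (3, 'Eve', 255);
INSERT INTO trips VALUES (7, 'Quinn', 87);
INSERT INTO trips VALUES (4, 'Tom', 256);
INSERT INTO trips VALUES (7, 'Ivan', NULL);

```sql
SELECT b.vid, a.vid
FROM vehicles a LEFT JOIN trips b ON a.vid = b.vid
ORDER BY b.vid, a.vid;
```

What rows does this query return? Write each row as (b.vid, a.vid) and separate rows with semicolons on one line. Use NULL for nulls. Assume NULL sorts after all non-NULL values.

(5, 5); (5, 5); (5, 5); (NULL, 1); (NULL, 1); (NULL, NULL)

LEFT JOIN keeps every row from `vehicles`; unmatched rows get NULL for `trips`'s columns.
Matching on a.vid = b.vid. A NULL in a compared column never satisfies the condition.
- a row (vid=5): matches 1 b row(s) → 1 output row(s).
- a row (vid=5): matches 1 b row(s) → 1 output row(s).
- a row (vid=1): no match → kept, b columns NULL.
- a row (vid=1): no match → kept, b columns NULL.
- a row (vid=NULL): no match → kept, b columns NULL.
- a row (vid=5): matches 1 b row(s) → 1 output row(s).
After projecting and ordering:
b.vid | a.vid
5 | 5
5 | 5
5 | 5
NULL | 1
NULL | 1
NULL | NULL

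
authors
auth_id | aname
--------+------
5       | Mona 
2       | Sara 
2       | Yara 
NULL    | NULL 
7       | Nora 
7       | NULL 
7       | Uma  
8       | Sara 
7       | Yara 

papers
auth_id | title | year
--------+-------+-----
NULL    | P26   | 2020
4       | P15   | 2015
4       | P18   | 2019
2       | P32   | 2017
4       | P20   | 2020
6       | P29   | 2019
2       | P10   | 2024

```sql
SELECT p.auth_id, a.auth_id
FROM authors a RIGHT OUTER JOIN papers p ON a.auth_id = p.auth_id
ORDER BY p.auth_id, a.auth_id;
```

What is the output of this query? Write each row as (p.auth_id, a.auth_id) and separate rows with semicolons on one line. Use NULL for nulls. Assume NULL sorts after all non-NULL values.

RIGHT JOIN keeps every row from `papers`; unmatched rows get NULL for `authors`'s columns.
Matching on a.auth_id = p.auth_id. A NULL in a compared column never satisfies the condition.
- a (auth_id=5) has no partner in p.
- a (auth_id=2) pairs with 2 row(s) of p.
- a (auth_id=2) pairs with 2 row(s) of p.
- a (auth_id=NULL) has no partner in p.
- a (auth_id=7) has no partner in p.
- a (auth_id=7) has no partner in p.
- a (auth_id=7) has no partner in p.
- a (auth_id=8) has no partner in p.
- a (auth_id=7) has no partner in p.
- 5 row(s) from p found no a partner → padded with NULL.
After projecting and ordering:
p.auth_id | a.auth_id
2 | 2
2 | 2
2 | 2
2 | 2
4 | NULL
4 | NULL
4 | NULL
6 | NULL
NULL | NULL

(2, 2); (2, 2); (2, 2); (2, 2); (4, NULL); (4, NULL); (4, NULL); (6, NULL); (NULL, NULL)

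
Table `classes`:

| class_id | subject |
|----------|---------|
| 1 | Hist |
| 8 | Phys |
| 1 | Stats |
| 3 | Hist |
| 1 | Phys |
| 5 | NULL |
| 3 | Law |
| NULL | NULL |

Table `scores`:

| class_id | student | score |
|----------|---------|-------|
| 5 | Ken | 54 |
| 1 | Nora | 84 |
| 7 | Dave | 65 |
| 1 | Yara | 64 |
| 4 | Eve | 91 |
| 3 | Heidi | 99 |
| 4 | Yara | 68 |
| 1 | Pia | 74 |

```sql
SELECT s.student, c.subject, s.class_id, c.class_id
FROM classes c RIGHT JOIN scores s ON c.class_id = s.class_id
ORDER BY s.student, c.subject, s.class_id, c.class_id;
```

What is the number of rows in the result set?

RIGHT JOIN keeps every row from `scores`; unmatched rows get NULL for `classes`'s columns.
Matching on c.class_id = s.class_id. A NULL in a compared column never satisfies the condition.
- c[0] class_id=1 → 3 match(es) in s → 3 row(s).
- c[1] class_id=8 → no match.
- c[2] class_id=1 → 3 match(es) in s → 3 row(s).
- c[3] class_id=3 → 1 match(es) in s → 1 row(s).
- c[4] class_id=1 → 3 match(es) in s → 3 row(s).
- c[5] class_id=5 → 1 match(es) in s → 1 row(s).
- c[6] class_id=3 → 1 match(es) in s → 1 row(s).
- c[7] class_id=NULL → no match.
- 3 row(s) from s found no c partner → padded with NULL.
Total: 12 matched + 3 padded = 15 rows.

15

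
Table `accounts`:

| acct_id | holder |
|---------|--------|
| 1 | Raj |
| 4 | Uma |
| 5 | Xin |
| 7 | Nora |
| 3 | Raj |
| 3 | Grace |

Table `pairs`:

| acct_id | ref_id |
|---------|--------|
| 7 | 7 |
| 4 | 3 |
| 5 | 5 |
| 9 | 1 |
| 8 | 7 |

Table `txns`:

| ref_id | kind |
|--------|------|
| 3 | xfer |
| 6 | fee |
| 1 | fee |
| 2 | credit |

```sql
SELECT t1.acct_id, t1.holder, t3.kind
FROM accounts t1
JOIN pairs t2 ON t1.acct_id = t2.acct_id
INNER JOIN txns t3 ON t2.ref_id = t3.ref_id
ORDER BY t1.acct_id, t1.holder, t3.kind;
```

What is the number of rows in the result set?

Joins associate left-to-right: accounts INNER JOIN pairs on acct_id gives 3 intermediate row(s).
Then INNER JOIN `txns t3` on ref_id: keep only rows whose t2.ref_id appears in t3.
Result: 1 row(s).

1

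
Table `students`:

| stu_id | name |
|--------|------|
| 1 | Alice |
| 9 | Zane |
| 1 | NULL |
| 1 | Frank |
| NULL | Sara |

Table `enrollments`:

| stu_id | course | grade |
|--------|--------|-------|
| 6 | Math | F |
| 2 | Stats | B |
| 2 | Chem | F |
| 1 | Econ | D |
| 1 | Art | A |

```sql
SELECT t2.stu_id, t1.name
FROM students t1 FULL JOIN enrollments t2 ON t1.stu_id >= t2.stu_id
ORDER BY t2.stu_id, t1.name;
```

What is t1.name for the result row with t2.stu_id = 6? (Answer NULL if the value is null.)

Zane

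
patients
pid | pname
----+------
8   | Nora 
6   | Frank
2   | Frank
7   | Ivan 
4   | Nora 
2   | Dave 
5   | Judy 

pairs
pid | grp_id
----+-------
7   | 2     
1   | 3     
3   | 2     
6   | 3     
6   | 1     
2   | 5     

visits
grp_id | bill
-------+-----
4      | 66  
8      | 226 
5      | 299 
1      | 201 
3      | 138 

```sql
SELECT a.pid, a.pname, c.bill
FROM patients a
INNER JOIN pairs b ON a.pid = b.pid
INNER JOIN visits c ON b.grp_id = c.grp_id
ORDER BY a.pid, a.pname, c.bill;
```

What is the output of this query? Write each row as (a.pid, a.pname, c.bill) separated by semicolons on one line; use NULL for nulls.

(2, Dave, 299); (2, Frank, 299); (6, Frank, 138); (6, Frank, 201)

Evaluate left to right. First `patients a INNER JOIN pairs b` on pid: 5 row(s).
Then INNER JOIN `visits c` on grp_id: keep only rows whose b.grp_id appears in c.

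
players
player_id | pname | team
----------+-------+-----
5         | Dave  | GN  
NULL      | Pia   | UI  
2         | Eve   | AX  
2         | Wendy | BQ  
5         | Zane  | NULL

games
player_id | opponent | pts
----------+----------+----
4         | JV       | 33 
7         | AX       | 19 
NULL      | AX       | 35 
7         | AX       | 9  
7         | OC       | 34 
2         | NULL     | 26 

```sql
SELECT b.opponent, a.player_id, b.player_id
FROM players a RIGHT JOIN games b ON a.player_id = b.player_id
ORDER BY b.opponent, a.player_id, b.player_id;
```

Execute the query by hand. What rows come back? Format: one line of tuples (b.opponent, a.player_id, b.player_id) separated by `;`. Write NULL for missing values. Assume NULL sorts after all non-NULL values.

(AX, NULL, 7); (AX, NULL, 7); (AX, NULL, NULL); (JV, NULL, 4); (OC, NULL, 7); (NULL, 2, 2); (NULL, 2, 2)

RIGHT JOIN keeps every row from `games`; unmatched rows get NULL for `players`'s columns.
Matching on a.player_id = b.player_id. A NULL in a compared column never satisfies the condition.
Matched pairs: 2; unmatched b rows kept: 5.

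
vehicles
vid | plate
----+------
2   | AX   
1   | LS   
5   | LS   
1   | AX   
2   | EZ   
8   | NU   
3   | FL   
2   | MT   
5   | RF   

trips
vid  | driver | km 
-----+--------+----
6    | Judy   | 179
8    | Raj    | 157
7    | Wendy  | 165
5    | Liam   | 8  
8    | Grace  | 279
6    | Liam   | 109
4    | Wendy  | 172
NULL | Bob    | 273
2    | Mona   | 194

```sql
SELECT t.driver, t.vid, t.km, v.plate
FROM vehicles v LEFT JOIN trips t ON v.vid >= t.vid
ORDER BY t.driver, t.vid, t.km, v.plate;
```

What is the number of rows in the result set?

LEFT JOIN keeps every row from `vehicles`; unmatched rows get NULL for `trips`'s columns.
Matching on v.vid >= t.vid. A NULL in a compared column never satisfies the condition.
- v[0] vid=2 → 1 match(es) in t → 1 row(s).
- v[1] vid=1 → no match; kept with NULLs on the t side.
- v[2] vid=5 → 3 match(es) in t → 3 row(s).
- v[3] vid=1 → no match; kept with NULLs on the t side.
- v[4] vid=2 → 1 match(es) in t → 1 row(s).
- v[5] vid=8 → 8 match(es) in t → 8 row(s).
- v[6] vid=3 → 1 match(es) in t → 1 row(s).
- v[7] vid=2 → 1 match(es) in t → 1 row(s).
- v[8] vid=5 → 3 match(es) in t → 3 row(s).
Total: 18 matched + 2 padded = 20 rows.

20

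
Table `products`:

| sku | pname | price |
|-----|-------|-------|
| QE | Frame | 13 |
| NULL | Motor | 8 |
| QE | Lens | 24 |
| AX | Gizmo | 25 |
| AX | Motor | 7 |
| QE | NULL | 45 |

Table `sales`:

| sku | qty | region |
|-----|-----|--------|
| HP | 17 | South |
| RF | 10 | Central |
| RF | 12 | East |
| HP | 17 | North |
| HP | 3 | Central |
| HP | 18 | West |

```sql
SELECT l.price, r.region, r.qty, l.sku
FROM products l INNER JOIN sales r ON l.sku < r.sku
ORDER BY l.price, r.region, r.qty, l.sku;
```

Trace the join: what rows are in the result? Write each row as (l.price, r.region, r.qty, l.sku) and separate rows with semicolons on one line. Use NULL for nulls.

INNER JOIN keeps only pairs where the ON condition holds.
Matching on l.sku < r.sku. A NULL in a compared column never satisfies the condition.
Matched pairs: 18.

(7, Central, 3, AX); (7, Central, 10, AX); (7, East, 12, AX); (7, North, 17, AX); (7, South, 17, AX); (7, West, 18, AX); (13, Central, 10, QE); (13, East, 12, QE); (24, Central, 10, QE); (24, East, 12, QE); (25, Central, 3, AX); (25, Central, 10, AX); (25, East, 12, AX); (25, North, 17, AX); (25, South, 17, AX); (25, West, 18, AX); (45, Central, 10, QE); (45, East, 12, QE)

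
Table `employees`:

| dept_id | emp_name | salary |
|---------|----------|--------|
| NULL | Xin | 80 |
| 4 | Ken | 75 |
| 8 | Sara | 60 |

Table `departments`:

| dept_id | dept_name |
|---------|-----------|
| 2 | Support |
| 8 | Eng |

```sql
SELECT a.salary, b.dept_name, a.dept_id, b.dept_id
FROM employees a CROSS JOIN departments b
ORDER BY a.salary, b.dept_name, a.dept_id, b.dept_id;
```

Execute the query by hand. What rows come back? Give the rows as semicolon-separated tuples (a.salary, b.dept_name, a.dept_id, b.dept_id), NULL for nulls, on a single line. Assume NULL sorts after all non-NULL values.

(60, Eng, 8, 8); (60, Support, 8, 2); (75, Eng, 4, 8); (75, Support, 4, 2); (80, Eng, NULL, 8); (80, Support, NULL, 2)

CROSS JOIN pairs every row of `employees` with every row of `departments`: 3 × 2 = 6 rows.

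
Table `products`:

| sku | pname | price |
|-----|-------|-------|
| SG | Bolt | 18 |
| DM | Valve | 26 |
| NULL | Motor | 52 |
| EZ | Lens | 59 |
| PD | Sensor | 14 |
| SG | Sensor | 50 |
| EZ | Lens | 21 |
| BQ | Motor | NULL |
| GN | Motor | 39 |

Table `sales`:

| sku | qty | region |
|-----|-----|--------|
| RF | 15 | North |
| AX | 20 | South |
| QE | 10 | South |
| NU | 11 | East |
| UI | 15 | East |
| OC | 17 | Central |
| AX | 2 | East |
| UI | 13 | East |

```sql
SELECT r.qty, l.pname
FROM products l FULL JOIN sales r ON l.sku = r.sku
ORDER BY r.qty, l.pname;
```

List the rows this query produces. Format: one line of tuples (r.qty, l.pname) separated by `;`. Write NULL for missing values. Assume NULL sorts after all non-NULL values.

FULL OUTER JOIN keeps every row from both sides; unmatched rows get NULL for the other side's columns.
Matching on l.sku = r.sku. A NULL in a compared column never satisfies the condition.
- l[0] sku=SG → no match; kept with NULLs on the r side.
- l[1] sku=DM → no match; kept with NULLs on the r side.
- l[2] sku=NULL → no match; kept with NULLs on the r side.
- l[3] sku=EZ → no match; kept with NULLs on the r side.
- l[4] sku=PD → no match; kept with NULLs on the r side.
- l[5] sku=SG → no match; kept with NULLs on the r side.
- l[6] sku=EZ → no match; kept with NULLs on the r side.
- l[7] sku=BQ → no match; kept with NULLs on the r side.
- l[8] sku=GN → no match; kept with NULLs on the r side.
- plus 8 unmatched r row(s), each kept with NULL l columns.

(2, NULL); (10, NULL); (11, NULL); (13, NULL); (15, NULL); (15, NULL); (17, NULL); (20, NULL); (NULL, Bolt); (NULL, Lens); (NULL, Lens); (NULL, Motor); (NULL, Motor); (NULL, Motor); (NULL, Sensor); (NULL, Sensor); (NULL, Valve)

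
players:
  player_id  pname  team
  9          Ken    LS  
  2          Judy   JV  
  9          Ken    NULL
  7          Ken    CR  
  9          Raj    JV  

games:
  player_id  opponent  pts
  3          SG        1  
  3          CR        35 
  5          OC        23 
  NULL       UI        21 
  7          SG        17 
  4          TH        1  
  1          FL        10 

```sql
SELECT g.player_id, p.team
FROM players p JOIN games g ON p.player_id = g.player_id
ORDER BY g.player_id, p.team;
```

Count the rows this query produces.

INNER JOIN keeps only pairs where the ON condition holds.
Matching on p.player_id = g.player_id. A NULL in a compared column never satisfies the condition.
Matched pairs: 1.
Total: 1 rows.

1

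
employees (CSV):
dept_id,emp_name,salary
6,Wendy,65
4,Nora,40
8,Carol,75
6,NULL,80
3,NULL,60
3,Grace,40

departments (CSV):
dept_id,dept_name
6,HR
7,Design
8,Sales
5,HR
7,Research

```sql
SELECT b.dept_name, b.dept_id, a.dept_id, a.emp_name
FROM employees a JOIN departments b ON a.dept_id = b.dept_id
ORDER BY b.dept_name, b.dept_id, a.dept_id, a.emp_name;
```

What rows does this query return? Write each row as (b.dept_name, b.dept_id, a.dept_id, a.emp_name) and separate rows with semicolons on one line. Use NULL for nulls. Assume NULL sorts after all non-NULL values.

(HR, 6, 6, Wendy); (HR, 6, 6, NULL); (Sales, 8, 8, Carol)

INNER JOIN keeps only pairs where the ON condition holds.
Matching on a.dept_id = b.dept_id.
Matched pairs: 3.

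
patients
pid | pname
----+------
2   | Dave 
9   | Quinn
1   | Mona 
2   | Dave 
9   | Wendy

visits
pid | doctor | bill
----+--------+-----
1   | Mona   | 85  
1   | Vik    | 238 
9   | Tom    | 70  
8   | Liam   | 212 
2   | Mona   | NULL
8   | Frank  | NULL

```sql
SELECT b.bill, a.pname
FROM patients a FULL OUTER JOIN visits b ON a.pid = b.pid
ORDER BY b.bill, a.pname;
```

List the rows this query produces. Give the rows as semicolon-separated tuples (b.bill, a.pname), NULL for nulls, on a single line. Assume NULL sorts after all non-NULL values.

(70, Quinn); (70, Wendy); (85, Mona); (212, NULL); (238, Mona); (NULL, Dave); (NULL, Dave); (NULL, NULL)

FULL OUTER JOIN keeps every row from both sides; unmatched rows get NULL for the other side's columns.
Matching on a.pid = b.pid.
Matched pairs: 6; unmatched a rows kept: 0; unmatched b rows kept: 2.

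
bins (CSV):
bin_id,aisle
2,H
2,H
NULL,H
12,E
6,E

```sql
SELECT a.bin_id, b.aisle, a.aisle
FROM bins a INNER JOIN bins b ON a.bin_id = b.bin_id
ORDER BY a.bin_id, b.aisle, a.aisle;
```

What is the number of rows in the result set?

6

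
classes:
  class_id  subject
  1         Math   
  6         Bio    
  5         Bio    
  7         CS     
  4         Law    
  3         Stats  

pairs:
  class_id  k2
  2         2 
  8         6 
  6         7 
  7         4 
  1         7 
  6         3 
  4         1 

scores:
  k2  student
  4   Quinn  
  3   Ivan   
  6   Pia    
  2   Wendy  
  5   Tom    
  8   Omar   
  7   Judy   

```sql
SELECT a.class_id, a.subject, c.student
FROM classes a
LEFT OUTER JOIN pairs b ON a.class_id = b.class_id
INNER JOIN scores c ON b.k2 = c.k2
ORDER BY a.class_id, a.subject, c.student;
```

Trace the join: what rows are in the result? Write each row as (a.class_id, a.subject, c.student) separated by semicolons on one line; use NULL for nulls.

(1, Math, Judy); (6, Bio, Ivan); (6, Bio, Judy); (7, CS, Quinn)

Step 1 — a LEFT JOIN b on class_id → 7 row(s).
Then INNER JOIN `scores c` on k2: keep only rows whose b.k2 appears in c.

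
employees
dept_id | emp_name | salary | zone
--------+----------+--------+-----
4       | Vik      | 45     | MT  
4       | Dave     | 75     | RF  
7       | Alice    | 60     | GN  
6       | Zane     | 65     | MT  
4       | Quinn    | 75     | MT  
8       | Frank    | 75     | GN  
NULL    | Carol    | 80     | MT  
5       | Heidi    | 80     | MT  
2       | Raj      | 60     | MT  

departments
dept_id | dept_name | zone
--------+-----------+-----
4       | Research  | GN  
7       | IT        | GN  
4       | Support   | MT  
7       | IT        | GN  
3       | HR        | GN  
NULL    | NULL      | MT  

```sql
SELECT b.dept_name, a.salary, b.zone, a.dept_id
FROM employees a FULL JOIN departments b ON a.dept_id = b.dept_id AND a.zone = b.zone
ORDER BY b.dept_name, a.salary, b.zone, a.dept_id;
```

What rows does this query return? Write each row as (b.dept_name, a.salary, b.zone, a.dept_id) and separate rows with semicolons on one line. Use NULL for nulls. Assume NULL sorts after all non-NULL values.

FULL OUTER JOIN keeps every row from both sides; unmatched rows get NULL for the other side's columns.
Matching on a.dept_id = b.dept_id AND a.zone = b.zone. A NULL in a compared column never satisfies the condition.
Matched pairs: 4; unmatched a rows kept: 6; unmatched b rows kept: 3.

(HR, NULL, GN, NULL); (IT, 60, GN, 7); (IT, 60, GN, 7); (Research, NULL, GN, NULL); (Support, 45, MT, 4); (Support, 75, MT, 4); (NULL, 60, NULL, 2); (NULL, 65, NULL, 6); (NULL, 75, NULL, 4); (NULL, 75, NULL, 8); (NULL, 80, NULL, 5); (NULL, 80, NULL, NULL); (NULL, NULL, MT, NULL)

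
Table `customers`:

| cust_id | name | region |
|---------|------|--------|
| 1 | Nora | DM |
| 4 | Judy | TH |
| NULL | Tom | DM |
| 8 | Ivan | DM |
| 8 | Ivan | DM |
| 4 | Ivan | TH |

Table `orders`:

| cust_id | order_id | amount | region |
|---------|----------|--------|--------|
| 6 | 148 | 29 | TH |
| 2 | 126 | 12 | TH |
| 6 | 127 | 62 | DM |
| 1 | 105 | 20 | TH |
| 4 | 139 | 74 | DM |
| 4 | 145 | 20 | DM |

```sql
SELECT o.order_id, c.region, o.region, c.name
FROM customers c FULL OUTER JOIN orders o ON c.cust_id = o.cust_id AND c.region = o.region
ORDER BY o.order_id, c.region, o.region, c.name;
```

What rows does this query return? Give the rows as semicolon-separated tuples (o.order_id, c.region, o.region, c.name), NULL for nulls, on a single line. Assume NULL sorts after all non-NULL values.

FULL OUTER JOIN keeps every row from both sides; unmatched rows get NULL for the other side's columns.
Matching on c.cust_id = o.cust_id AND c.region = o.region. A NULL in a compared column never satisfies the condition.
- cust_id=1, region=DM: no o row matches, row kept with o columns NULL.
- cust_id=4, region=TH: no o row matches, row kept with o columns NULL.
- cust_id=NULL, region=DM: no o row matches, row kept with o columns NULL.
- cust_id=8, region=DM: no o row matches, row kept with o columns NULL.
- cust_id=8, region=DM: no o row matches, row kept with o columns NULL.
- cust_id=4, region=TH: no o row matches, row kept with o columns NULL.
- plus 6 unmatched o row(s), each kept with NULL c columns.

(105, NULL, TH, NULL); (126, NULL, TH, NULL); (127, NULL, DM, NULL); (139, NULL, DM, NULL); (145, NULL, DM, NULL); (148, NULL, TH, NULL); (NULL, DM, NULL, Ivan); (NULL, DM, NULL, Ivan); (NULL, DM, NULL, Nora); (NULL, DM, NULL, Tom); (NULL, TH, NULL, Ivan); (NULL, TH, NULL, Judy)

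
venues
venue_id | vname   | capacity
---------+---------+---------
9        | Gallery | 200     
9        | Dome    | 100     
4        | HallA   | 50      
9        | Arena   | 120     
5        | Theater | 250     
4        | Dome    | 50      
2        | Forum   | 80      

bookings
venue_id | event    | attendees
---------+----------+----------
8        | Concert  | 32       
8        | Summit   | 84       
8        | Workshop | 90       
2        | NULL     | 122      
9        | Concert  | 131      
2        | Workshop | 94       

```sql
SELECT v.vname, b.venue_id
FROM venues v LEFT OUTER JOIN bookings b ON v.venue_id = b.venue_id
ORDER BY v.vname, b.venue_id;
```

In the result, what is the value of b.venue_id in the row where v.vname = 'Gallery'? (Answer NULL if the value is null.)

9

LEFT JOIN keeps every row from `venues`; unmatched rows get NULL for `bookings`'s columns.
Matching on v.venue_id = b.venue_id.
- v[0] venue_id=9 → 1 match(es) in b → 1 row(s).
- v[1] venue_id=9 → 1 match(es) in b → 1 row(s).
- v[2] venue_id=4 → no match; kept with NULLs on the b side.
- v[3] venue_id=9 → 1 match(es) in b → 1 row(s).
- v[4] venue_id=5 → no match; kept with NULLs on the b side.
- v[5] venue_id=4 → no match; kept with NULLs on the b side.
- v[6] venue_id=2 → 2 match(es) in b → 2 row(s).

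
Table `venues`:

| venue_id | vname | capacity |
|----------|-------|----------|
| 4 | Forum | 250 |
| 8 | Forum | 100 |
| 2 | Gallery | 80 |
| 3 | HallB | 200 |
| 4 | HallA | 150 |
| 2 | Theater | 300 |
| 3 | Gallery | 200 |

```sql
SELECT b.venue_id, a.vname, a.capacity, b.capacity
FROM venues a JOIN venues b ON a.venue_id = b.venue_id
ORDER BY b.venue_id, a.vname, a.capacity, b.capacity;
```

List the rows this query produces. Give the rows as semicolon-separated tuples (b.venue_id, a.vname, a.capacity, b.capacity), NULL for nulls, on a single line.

INNER JOIN keeps only pairs where the ON condition holds.
Matching on a.venue_id = b.venue_id.
- a row (venue_id=4): matches 2 b row(s) → 2 output row(s).
- a row (venue_id=8): matches 1 b row(s) → 1 output row(s).
- a row (venue_id=2): matches 2 b row(s) → 2 output row(s).
- a row (venue_id=3): matches 2 b row(s) → 2 output row(s).
- a row (venue_id=4): matches 2 b row(s) → 2 output row(s).
- a row (venue_id=2): matches 2 b row(s) → 2 output row(s).
- a row (venue_id=3): matches 2 b row(s) → 2 output row(s).

(2, Gallery, 80, 80); (2, Gallery, 80, 300); (2, Theater, 300, 80); (2, Theater, 300, 300); (3, Gallery, 200, 200); (3, Gallery, 200, 200); (3, HallB, 200, 200); (3, HallB, 200, 200); (4, Forum, 250, 150); (4, Forum, 250, 250); (4, HallA, 150, 150); (4, HallA, 150, 250); (8, Forum, 100, 100)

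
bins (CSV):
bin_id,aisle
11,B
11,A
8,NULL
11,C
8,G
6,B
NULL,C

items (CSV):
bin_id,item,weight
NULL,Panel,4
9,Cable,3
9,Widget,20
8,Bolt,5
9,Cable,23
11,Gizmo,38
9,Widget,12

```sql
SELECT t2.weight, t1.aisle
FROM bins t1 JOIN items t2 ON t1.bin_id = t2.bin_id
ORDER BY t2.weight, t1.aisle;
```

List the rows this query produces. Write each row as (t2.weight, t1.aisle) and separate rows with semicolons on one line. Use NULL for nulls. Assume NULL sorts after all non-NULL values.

(5, G); (5, NULL); (38, A); (38, B); (38, C)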